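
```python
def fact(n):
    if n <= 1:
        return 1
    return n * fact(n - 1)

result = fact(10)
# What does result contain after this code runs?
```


fact(10)
= 10 * fact(9)
= 10 * 9 * fact(8)
= 10 * 9 * 8 * fact(7)
= 10 * 9 * 8 * 7 * fact(6)
= 10 * 9 * 8 * 7 * 6 * fact(5)
= 10 * 9 * 8 * 7 * 6 * 5 * fact(4)
= 10 * 9 * 8 * 7 * 6 * 5 * 4 * fact(3)
= 10 * 9 * 8 * 7 * 6 * 5 * 4 * 3 * fact(2)
= 10 * 9 * 8 * 7 * 6 * 5 * 4 * 3 * 2 * fact(1)
= 10 * 9 * 8 * 7 * 6 * 5 * 4 * 3 * 2 * 1
= 3628800


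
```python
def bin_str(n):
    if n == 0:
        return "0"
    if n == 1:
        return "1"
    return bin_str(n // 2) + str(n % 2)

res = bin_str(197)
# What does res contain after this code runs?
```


bin_str(197)
= bin_str(98) + "1"
= bin_str(49) + "0" + "1"
= bin_str(24) + "1" + "0" + "1"
= bin_str(12) + "0" + "1" + "0" + "1"
= bin_str(6) + "0" + "0" + "1" + "0" + "1"
= bin_str(3) + "0" + "0" + "0" + "1" + "0" + "1"
= bin_str(1) + "1" + "0" + "0" + "0" + "1" + "0" + "1"
= "1" + "1" + "0" + "0" + "0" + "1" + "0" + "1"
= "11000101"


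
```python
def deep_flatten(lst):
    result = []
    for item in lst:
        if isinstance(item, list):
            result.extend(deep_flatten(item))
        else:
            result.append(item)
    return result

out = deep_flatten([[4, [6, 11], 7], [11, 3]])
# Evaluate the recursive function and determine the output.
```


deep_flatten([[4, [6, 11], 7], [11, 3]])
Processing each element:
  [4, [6, 11], 7] is a list -> deep_flatten recursively -> [4, 6, 11, 7]
  [11, 3] is a list -> deep_flatten recursively -> [11, 3]
= [4, 6, 11, 7, 11, 3]


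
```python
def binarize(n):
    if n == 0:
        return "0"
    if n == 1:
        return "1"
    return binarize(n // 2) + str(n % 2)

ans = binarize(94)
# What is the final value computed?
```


binarize(94)
= binarize(47) + "0"
= binarize(23) + "1" + "0"
= binarize(11) + "1" + "1" + "0"
= binarize(5) + "1" + "1" + "1" + "0"
= binarize(2) + "1" + "1" + "1" + "1" + "0"
= binarize(1) + "0" + "1" + "1" + "1" + "1" + "0"
= "1" + "0" + "1" + "1" + "1" + "1" + "0"
= "1011110"


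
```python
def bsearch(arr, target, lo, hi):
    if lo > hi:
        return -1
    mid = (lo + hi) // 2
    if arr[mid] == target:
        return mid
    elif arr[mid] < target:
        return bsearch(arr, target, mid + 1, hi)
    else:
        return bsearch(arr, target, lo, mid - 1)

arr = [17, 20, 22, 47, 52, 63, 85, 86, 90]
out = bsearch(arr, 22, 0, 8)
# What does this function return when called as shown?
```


bsearch(arr, 22, 0, 8)
lo=0, hi=8, mid=4, arr[mid]=52
52 > 22, search left half
lo=0, hi=3, mid=1, arr[mid]=20
20 < 22, search right half
lo=2, hi=3, mid=2, arr[mid]=22
arr[2] == 22, found at index 2
= 2


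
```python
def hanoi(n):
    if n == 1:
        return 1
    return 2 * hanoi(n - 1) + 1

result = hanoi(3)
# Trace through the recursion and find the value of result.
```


hanoi(3)
= 2 * hanoi(2) + 1
= 2 * (2 * hanoi(1) + 1) + 1
Now compute bottom-up:
hanoi(1) = 1
hanoi(2) = 2 * 1 + 1 = 3
hanoi(3) = 2 * 3 + 1 = 7
= 7


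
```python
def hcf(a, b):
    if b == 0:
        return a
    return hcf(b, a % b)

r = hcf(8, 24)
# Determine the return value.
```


hcf(8, 24)
= hcf(24, 8 % 24) = hcf(24, 8)
= hcf(8, 24 % 8) = hcf(8, 0)
b == 0, return a = 8


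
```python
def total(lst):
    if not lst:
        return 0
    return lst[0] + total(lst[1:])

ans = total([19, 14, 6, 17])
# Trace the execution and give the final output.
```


total([19, 14, 6, 17])
= 19 + total([14, 6, 17])
= 19 + 14 + total([6, 17])
= 19 + 14 + 6 + total([17])
= 19 + 14 + 6 + 17 + total([])
= 19 + 14 + 6 + 17 + 0
= 56


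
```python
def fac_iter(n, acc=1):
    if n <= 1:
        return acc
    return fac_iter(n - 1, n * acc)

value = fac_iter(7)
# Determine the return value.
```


fac_iter(7, 1)
= fac_iter(6, 7 * 1) = fac_iter(6, 7)
= fac_iter(5, 6 * 7) = fac_iter(5, 42)
= fac_iter(4, 5 * 42) = fac_iter(4, 210)
= fac_iter(3, 4 * 210) = fac_iter(3, 840)
= fac_iter(2, 3 * 840) = fac_iter(2, 2520)
= fac_iter(1, 2 * 2520) = fac_iter(1, 5040)
n <= 1, return acc = 5040


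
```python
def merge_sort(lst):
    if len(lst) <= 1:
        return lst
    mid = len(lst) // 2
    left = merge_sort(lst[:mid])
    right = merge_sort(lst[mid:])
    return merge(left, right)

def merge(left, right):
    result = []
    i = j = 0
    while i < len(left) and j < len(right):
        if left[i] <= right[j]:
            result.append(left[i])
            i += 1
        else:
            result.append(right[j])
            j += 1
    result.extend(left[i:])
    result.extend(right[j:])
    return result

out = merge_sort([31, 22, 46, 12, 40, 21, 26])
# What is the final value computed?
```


merge_sort([31, 22, 46, 12, 40, 21, 26])
Split into [31, 22, 46] and [12, 40, 21, 26]
Left sorted: [22, 31, 46]
Right sorted: [12, 21, 26, 40]
Merge [22, 31, 46] and [12, 21, 26, 40]
= [12, 21, 22, 26, 31, 40, 46]


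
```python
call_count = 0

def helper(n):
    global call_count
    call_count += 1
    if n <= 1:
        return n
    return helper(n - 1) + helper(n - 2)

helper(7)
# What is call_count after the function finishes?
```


helper(7) calls helper(6) and helper(5); each non-base call branches into two more.
Let C(k) = total number of calls made by helper(k), including the call to helper(k) itself.
Base cases: C(0) = 1, C(1) = 1
Recurrence: C(k) = 1 + C(k-1) + C(k-2)
  C(2) = 1 + C(1) + C(0) = 1 + 1 + 1 = 3
  C(3) = 1 + C(2) + C(1) = 1 + 3 + 1 = 5
  C(4) = 1 + C(3) + C(2) = 1 + 5 + 3 = 9
  C(5) = 1 + C(4) + C(3) = 1 + 9 + 5 = 15
  C(6) = 1 + C(5) + C(4) = 1 + 15 + 9 = 25
  C(7) = 1 + C(6) + C(5) = 1 + 25 + 15 = 41
Total calls = C(7) = 41


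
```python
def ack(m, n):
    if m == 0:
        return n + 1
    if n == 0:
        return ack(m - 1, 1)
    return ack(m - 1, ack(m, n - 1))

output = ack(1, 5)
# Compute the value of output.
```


ack(1, 5)
= ack(0, ack(1, 4))
First compute ack(1, 4) = 6
= ack(0, 6)
= 7


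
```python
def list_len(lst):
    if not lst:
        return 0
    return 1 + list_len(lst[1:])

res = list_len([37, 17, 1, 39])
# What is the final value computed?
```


list_len([37, 17, 1, 39])
= 1 + list_len([17, 1, 39])
= 1 + 1 + list_len([1, 39])
= 1 + 1 + 1 + list_len([39])
= 1 + 1 + 1 + 1 + list_len([])
= 1 + 1 + 1 + 1 + 0
= 4


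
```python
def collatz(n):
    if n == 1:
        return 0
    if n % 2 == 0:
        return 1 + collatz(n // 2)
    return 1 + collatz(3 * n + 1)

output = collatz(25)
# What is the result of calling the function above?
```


collatz(25)
25 is odd -> 3*25+1 = 76 -> collatz(76)
76 is even -> collatz(38)
38 is even -> collatz(19)
19 is odd -> 3*19+1 = 58 -> collatz(58)
58 is even -> collatz(29)
29 is odd -> 3*29+1 = 88 -> collatz(88)
88 is even -> collatz(44)
44 is even -> collatz(22)
22 is even -> collatz(11)
11 is odd -> 3*11+1 = 34 -> collatz(34)
34 is even -> collatz(17)
17 is odd -> 3*17+1 = 52 -> collatz(52)
52 is even -> collatz(26)
26 is even -> collatz(13)
13 is odd -> 3*13+1 = 40 -> collatz(40)
40 is even -> collatz(20)
20 is even -> collatz(10)
10 is even -> collatz(5)
5 is odd -> 3*5+1 = 16 -> collatz(16)
16 is even -> collatz(8)
8 is even -> collatz(4)
4 is even -> collatz(2)
2 is even -> collatz(1)
Reached 1 after 23 steps
= 23


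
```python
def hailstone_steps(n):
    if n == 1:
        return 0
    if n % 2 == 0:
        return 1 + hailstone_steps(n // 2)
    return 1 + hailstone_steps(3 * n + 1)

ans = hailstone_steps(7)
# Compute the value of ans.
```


hailstone_steps(7)
7 is odd -> 3*7+1 = 22 -> hailstone_steps(22)
22 is even -> hailstone_steps(11)
11 is odd -> 3*11+1 = 34 -> hailstone_steps(34)
34 is even -> hailstone_steps(17)
17 is odd -> 3*17+1 = 52 -> hailstone_steps(52)
52 is even -> hailstone_steps(26)
26 is even -> hailstone_steps(13)
13 is odd -> 3*13+1 = 40 -> hailstone_steps(40)
40 is even -> hailstone_steps(20)
20 is even -> hailstone_steps(10)
10 is even -> hailstone_steps(5)
5 is odd -> 3*5+1 = 16 -> hailstone_steps(16)
16 is even -> hailstone_steps(8)
8 is even -> hailstone_steps(4)
4 is even -> hailstone_steps(2)
2 is even -> hailstone_steps(1)
Reached 1 after 16 steps
= 16


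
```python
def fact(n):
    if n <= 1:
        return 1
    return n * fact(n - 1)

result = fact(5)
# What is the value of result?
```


fact(5)
= 5 * fact(4)
= 5 * 4 * fact(3)
= 5 * 4 * 3 * fact(2)
= 5 * 4 * 3 * 2 * fact(1)
= 5 * 4 * 3 * 2 * 1
= 120


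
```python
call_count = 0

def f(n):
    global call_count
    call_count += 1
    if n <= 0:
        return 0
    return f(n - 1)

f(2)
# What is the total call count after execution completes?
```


f(2) calls f(1) calls ... calls f(0)
Total calls: 2 + 1 (for base case) = 3


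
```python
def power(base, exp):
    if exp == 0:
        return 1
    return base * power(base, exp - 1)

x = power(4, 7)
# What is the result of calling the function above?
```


power(4, 7)
= 4 * power(4, 6)
= 4 * 4 * power(4, 5)
= 4 * 4 * 4 * power(4, 4)
= 4 * 4 * 4 * 4 * power(4, 3)
= 4 * 4 * 4 * 4 * 4 * power(4, 2)
= 4 * 4 * 4 * 4 * 4 * 4 * power(4, 1)
= 4 * 4 * 4 * 4 * 4 * 4 * 4 * power(4, 0)
= 4 * 4 * 4 * 4 * 4 * 4 * 4 * 1
= 16384


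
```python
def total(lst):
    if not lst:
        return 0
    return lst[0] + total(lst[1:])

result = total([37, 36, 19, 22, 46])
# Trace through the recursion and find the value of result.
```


total([37, 36, 19, 22, 46])
= 37 + total([36, 19, 22, 46])
= 37 + 36 + total([19, 22, 46])
= 37 + 36 + 19 + total([22, 46])
= 37 + 36 + 19 + 22 + total([46])
= 37 + 36 + 19 + 22 + 46 + total([])
= 37 + 36 + 19 + 22 + 46 + 0
= 160


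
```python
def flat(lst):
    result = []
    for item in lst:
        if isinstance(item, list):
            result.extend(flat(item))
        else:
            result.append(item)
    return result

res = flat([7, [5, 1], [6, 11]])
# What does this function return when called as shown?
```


flat([7, [5, 1], [6, 11]])
Processing each element:
  7 is not a list -> append 7
  [5, 1] is a list -> flat recursively -> [5, 1]
  [6, 11] is a list -> flat recursively -> [6, 11]
= [7, 5, 1, 6, 11]


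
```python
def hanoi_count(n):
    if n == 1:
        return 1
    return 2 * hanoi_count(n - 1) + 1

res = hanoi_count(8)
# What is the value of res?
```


hanoi_count(8)
= 2 * hanoi_count(7) + 1
= 2 * (2 * hanoi_count(6) + 1) + 1
= 2 * (2 * (2 * hanoi_count(5) + 1) + 1) + 1
= 2 * (2 * (2 * (2 * hanoi_count(4) + 1) + 1) + 1) + 1
= 2 * (2 * (2 * (2 * (2 * hanoi_count(3) + 1) + 1) + 1) + 1) + 1
= 2 * (2 * (2 * (2 * (2 * (2 * hanoi_count(2) + 1) + 1) + 1) + 1) + 1) + 1
= 2 * (2 * (2 * (2 * (2 * (2 * (2 * hanoi_count(1) + 1) + 1) + 1) + 1) + 1) + 1) + 1
Now compute bottom-up:
hanoi_count(1) = 1
hanoi_count(2) = 2 * 1 + 1 = 3
hanoi_count(3) = 2 * 3 + 1 = 7
hanoi_count(4) = 2 * 7 + 1 = 15
hanoi_count(5) = 2 * 15 + 1 = 31
hanoi_count(6) = 2 * 31 + 1 = 63
hanoi_count(7) = 2 * 63 + 1 = 127
hanoi_count(8) = 2 * 127 + 1 = 255
= 255


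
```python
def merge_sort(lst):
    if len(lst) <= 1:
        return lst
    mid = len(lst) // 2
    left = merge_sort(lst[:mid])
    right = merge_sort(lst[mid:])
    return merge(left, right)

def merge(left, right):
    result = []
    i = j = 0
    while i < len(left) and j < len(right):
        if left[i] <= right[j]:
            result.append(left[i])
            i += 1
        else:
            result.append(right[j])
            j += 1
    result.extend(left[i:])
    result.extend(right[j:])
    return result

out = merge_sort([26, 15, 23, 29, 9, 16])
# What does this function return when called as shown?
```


merge_sort([26, 15, 23, 29, 9, 16])
Split into [26, 15, 23] and [29, 9, 16]
Left sorted: [15, 23, 26]
Right sorted: [9, 16, 29]
Merge [15, 23, 26] and [9, 16, 29]
= [9, 15, 16, 23, 26, 29]


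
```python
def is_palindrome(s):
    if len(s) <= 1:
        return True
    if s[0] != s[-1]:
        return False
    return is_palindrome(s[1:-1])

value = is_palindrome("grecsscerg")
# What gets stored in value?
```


is_palindrome("grecsscerg")
"grecsscerg": s[0]='g' == s[-1]='g' -> is_palindrome("recsscer")
"recsscer": s[0]='r' == s[-1]='r' -> is_palindrome("ecssce")
"ecssce": s[0]='e' == s[-1]='e' -> is_palindrome("cssc")
"cssc": s[0]='c' == s[-1]='c' -> is_palindrome("ss")
"ss": s[0]='s' == s[-1]='s' -> is_palindrome("")
"": len <= 1 -> True
= True


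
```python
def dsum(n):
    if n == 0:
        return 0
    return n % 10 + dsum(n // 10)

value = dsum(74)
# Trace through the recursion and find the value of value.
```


dsum(74)
= 4 + dsum(7)
= 4 + 7 + dsum(0)
= 4 + 7 + 0
= 11


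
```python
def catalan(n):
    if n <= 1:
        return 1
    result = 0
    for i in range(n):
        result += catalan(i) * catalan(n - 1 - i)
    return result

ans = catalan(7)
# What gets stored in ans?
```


catalan(7)
= sum of catalan(i) * catalan(7-1-i) for i in 0..6
First compute sub-values bottom-up:
  catalan(0) = 1, catalan(1) = 1
  catalan(2) = 1*1 + 1*1 = 2
  catalan(3) = 1*2 + 1*1 + 2*1 = 5
  catalan(4) = 1*5 + 1*2 + 2*1 + 5*1 = 14
  catalan(5) = 1*14 + 1*5 + 2*2 + 5*1 + 14*1 = 42
  catalan(6) = 1*42 + 1*14 + 2*5 + 5*2 + 14*1 + 42*1 = 132
Now catalan(7):
  catalan(0)*catalan(6) = 1*132 = 132
  catalan(1)*catalan(5) = 1*42 = 42
  catalan(2)*catalan(4) = 2*14 = 28
  catalan(3)*catalan(3) = 5*5 = 25
  catalan(4)*catalan(2) = 14*2 = 28
  catalan(5)*catalan(1) = 42*1 = 42
  catalan(6)*catalan(0) = 132*1 = 132
= 132 + 42 + 28 + 25 + 28 + 42 + 132
= 429


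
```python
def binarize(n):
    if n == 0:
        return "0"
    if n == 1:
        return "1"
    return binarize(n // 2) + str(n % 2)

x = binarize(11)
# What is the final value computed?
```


binarize(11)
= binarize(5) + "1"
= binarize(2) + "1" + "1"
= binarize(1) + "0" + "1" + "1"
= "1" + "0" + "1" + "1"
= "1011"


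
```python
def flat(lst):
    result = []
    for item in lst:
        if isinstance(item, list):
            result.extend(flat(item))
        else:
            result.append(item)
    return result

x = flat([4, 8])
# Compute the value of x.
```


flat([4, 8])
Processing each element:
  4 is not a list -> append 4
  8 is not a list -> append 8
= [4, 8]


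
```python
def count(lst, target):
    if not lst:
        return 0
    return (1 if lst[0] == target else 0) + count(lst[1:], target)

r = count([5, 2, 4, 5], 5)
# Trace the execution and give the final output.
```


count([5, 2, 4, 5], 5)
lst[0]=5 == 5: 1 + count([2, 4, 5], 5)
lst[0]=2 != 5: 0 + count([4, 5], 5)
lst[0]=4 != 5: 0 + count([5], 5)
lst[0]=5 == 5: 1 + count([], 5)
= 2


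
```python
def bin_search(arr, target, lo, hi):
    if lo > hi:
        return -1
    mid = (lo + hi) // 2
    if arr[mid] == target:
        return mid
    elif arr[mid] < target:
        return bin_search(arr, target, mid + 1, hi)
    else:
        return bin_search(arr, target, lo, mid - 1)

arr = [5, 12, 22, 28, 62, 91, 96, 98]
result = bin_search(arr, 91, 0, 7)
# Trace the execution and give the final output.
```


bin_search(arr, 91, 0, 7)
lo=0, hi=7, mid=3, arr[mid]=28
28 < 91, search right half
lo=4, hi=7, mid=5, arr[mid]=91
arr[5] == 91, found at index 5
= 5


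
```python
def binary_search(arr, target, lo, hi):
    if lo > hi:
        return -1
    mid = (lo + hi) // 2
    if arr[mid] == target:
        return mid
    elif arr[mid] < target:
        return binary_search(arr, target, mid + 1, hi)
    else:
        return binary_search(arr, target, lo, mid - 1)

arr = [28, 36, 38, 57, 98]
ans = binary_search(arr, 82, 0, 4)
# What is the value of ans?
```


binary_search(arr, 82, 0, 4)
lo=0, hi=4, mid=2, arr[mid]=38
38 < 82, search right half
lo=3, hi=4, mid=3, arr[mid]=57
57 < 82, search right half
lo=4, hi=4, mid=4, arr[mid]=98
98 > 82, search left half
lo > hi, target not found, return -1
= -1


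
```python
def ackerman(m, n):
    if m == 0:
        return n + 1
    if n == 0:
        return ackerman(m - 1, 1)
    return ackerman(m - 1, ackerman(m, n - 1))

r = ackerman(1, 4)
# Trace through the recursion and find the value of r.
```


ackerman(1, 4)
= ackerman(0, ackerman(1, 3))
First compute ackerman(1, 3) = 5
= ackerman(0, 5)
= 6


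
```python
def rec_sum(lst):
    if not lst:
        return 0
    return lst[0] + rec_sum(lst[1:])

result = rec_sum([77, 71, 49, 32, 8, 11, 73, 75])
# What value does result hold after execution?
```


rec_sum([77, 71, 49, 32, 8, 11, 73, 75])
= 77 + rec_sum([71, 49, 32, 8, 11, 73, 75])
= 77 + 71 + rec_sum([49, 32, 8, 11, 73, 75])
= 77 + 71 + 49 + rec_sum([32, 8, 11, 73, 75])
= 77 + 71 + 49 + 32 + rec_sum([8, 11, 73, 75])
= 77 + 71 + 49 + 32 + 8 + rec_sum([11, 73, 75])
= 77 + 71 + 49 + 32 + 8 + 11 + rec_sum([73, 75])
= 77 + 71 + 49 + 32 + 8 + 11 + 73 + rec_sum([75])
= 77 + 71 + 49 + 32 + 8 + 11 + 73 + 75 + rec_sum([])
= 77 + 71 + 49 + 32 + 8 + 11 + 73 + 75 + 0
= 396


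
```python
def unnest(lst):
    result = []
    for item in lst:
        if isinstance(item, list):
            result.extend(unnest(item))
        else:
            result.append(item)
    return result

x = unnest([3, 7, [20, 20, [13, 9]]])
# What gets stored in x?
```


unnest([3, 7, [20, 20, [13, 9]]])
Processing each element:
  3 is not a list -> append 3
  7 is not a list -> append 7
  [20, 20, [13, 9]] is a list -> unnest recursively -> [20, 20, 13, 9]
= [3, 7, 20, 20, 13, 9]


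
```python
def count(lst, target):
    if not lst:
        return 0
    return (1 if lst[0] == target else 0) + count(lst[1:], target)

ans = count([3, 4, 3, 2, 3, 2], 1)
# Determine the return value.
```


count([3, 4, 3, 2, 3, 2], 1)
lst[0]=3 != 1: 0 + count([4, 3, 2, 3, 2], 1)
lst[0]=4 != 1: 0 + count([3, 2, 3, 2], 1)
lst[0]=3 != 1: 0 + count([2, 3, 2], 1)
lst[0]=2 != 1: 0 + count([3, 2], 1)
lst[0]=3 != 1: 0 + count([2], 1)
lst[0]=2 != 1: 0 + count([], 1)
= 0


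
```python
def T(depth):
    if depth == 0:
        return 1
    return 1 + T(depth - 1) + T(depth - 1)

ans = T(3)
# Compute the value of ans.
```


T(3)
= 1 + T(2) + T(2)
= 1 + 2 * T(2)
T(k) = 2^(k+1) - 1
T(0) = 1
T(1) = 3
T(2) = 7
T(3) = 15
T(3) = 2^4 - 1 = 15


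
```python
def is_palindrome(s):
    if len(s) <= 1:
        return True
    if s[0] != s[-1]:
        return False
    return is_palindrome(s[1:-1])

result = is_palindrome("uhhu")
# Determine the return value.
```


is_palindrome("uhhu")
"uhhu": s[0]='u' == s[-1]='u' -> is_palindrome("hh")
"hh": s[0]='h' == s[-1]='h' -> is_palindrome("")
"": len <= 1 -> True
= True


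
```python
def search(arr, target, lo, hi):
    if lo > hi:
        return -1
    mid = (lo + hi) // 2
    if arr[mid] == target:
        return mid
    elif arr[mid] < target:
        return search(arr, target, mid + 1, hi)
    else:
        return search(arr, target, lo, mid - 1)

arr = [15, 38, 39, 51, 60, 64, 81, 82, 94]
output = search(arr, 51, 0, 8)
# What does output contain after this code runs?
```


search(arr, 51, 0, 8)
lo=0, hi=8, mid=4, arr[mid]=60
60 > 51, search left half
lo=0, hi=3, mid=1, arr[mid]=38
38 < 51, search right half
lo=2, hi=3, mid=2, arr[mid]=39
39 < 51, search right half
lo=3, hi=3, mid=3, arr[mid]=51
arr[3] == 51, found at index 3
= 3


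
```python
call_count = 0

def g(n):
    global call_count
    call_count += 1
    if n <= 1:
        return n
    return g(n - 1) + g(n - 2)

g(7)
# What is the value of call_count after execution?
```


g(7) calls g(6) and g(5); each non-base call branches into two more.
Let C(k) = total number of calls made by g(k), including the call to g(k) itself.
Base cases: C(0) = 1, C(1) = 1
Recurrence: C(k) = 1 + C(k-1) + C(k-2)
  C(2) = 1 + C(1) + C(0) = 1 + 1 + 1 = 3
  C(3) = 1 + C(2) + C(1) = 1 + 3 + 1 = 5
  C(4) = 1 + C(3) + C(2) = 1 + 5 + 3 = 9
  C(5) = 1 + C(4) + C(3) = 1 + 9 + 5 = 15
  C(6) = 1 + C(5) + C(4) = 1 + 15 + 9 = 25
  C(7) = 1 + C(6) + C(5) = 1 + 25 + 15 = 41
Total calls = C(7) = 41


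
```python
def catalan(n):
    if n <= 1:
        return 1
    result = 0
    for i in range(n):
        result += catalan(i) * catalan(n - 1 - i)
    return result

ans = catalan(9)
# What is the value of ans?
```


catalan(9)
= sum of catalan(i) * catalan(9-1-i) for i in 0..8
First compute sub-values bottom-up:
  catalan(0) = 1, catalan(1) = 1
  catalan(2) = 1*1 + 1*1 = 2
  catalan(3) = 1*2 + 1*1 + 2*1 = 5
  catalan(4) = 1*5 + 1*2 + 2*1 + 5*1 = 14
  catalan(5) = 1*14 + 1*5 + 2*2 + 5*1 + 14*1 = 42
  catalan(6) = 1*42 + 1*14 + 2*5 + 5*2 + 14*1 + 42*1 = 132
  catalan(7) = 1*132 + 1*42 + 2*14 + 5*5 + 14*2 + 42*1 + 132*1 = 429
  catalan(8) = 1*429 + 1*132 + 2*42 + 5*14 + 14*5 + 42*2 + 132*1 + 429*1 = 1430
Now catalan(9):
  catalan(0)*catalan(8) = 1*1430 = 1430
  catalan(1)*catalan(7) = 1*429 = 429
  catalan(2)*catalan(6) = 2*132 = 264
  catalan(3)*catalan(5) = 5*42 = 210
  catalan(4)*catalan(4) = 14*14 = 196
  catalan(5)*catalan(3) = 42*5 = 210
  catalan(6)*catalan(2) = 132*2 = 264
  catalan(7)*catalan(1) = 429*1 = 429
  catalan(8)*catalan(0) = 1430*1 = 1430
= 1430 + 429 + 264 + 210 + 196 + 210 + 264 + 429 + 1430
= 4862


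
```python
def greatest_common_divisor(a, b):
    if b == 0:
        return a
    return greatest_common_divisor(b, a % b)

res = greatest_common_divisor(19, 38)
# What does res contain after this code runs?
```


greatest_common_divisor(19, 38)
= greatest_common_divisor(38, 19 % 38) = greatest_common_divisor(38, 19)
= greatest_common_divisor(19, 38 % 19) = greatest_common_divisor(19, 0)
b == 0, return a = 19


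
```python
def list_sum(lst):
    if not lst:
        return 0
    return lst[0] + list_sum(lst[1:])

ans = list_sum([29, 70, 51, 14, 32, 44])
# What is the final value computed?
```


list_sum([29, 70, 51, 14, 32, 44])
= 29 + list_sum([70, 51, 14, 32, 44])
= 29 + 70 + list_sum([51, 14, 32, 44])
= 29 + 70 + 51 + list_sum([14, 32, 44])
= 29 + 70 + 51 + 14 + list_sum([32, 44])
= 29 + 70 + 51 + 14 + 32 + list_sum([44])
= 29 + 70 + 51 + 14 + 32 + 44 + list_sum([])
= 29 + 70 + 51 + 14 + 32 + 44 + 0
= 240


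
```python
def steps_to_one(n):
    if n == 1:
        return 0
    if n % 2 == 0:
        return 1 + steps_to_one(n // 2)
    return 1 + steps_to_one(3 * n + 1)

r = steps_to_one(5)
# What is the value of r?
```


steps_to_one(5)
5 is odd -> 3*5+1 = 16 -> steps_to_one(16)
16 is even -> steps_to_one(8)
8 is even -> steps_to_one(4)
4 is even -> steps_to_one(2)
2 is even -> steps_to_one(1)
Reached 1 after 5 steps
= 5


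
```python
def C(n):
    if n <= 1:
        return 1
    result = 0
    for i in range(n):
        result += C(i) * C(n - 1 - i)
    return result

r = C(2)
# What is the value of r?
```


C(2)
= sum of C(i) * C(2-1-i) for i in 0..1
  C(0)*C(1) = 1*1 = 1
  C(1)*C(0) = 1*1 = 1
= 1 + 1
= 2


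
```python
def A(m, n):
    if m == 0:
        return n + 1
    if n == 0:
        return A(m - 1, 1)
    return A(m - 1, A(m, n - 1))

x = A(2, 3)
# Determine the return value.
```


A(2, 3)
= A(1, A(2, 2))
First compute A(2, 2) = 7
= A(1, 7)
= 9


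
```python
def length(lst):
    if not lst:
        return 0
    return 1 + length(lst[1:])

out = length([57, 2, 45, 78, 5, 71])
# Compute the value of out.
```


length([57, 2, 45, 78, 5, 71])
= 1 + length([2, 45, 78, 5, 71])
= 1 + 1 + length([45, 78, 5, 71])
= 1 + 1 + 1 + length([78, 5, 71])
= 1 + 1 + 1 + 1 + length([5, 71])
= 1 + 1 + 1 + 1 + 1 + length([71])
= 1 + 1 + 1 + 1 + 1 + 1 + length([])
= 1 + 1 + 1 + 1 + 1 + 1 + 0
= 6


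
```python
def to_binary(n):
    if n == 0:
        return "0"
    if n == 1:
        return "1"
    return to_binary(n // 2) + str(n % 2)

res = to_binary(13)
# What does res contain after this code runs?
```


to_binary(13)
= to_binary(6) + "1"
= to_binary(3) + "0" + "1"
= to_binary(1) + "1" + "0" + "1"
= "1" + "1" + "0" + "1"
= "1101"


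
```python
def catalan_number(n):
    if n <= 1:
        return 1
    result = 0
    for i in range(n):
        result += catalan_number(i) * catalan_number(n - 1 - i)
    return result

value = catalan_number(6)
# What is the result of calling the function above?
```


catalan_number(6)
= sum of catalan_number(i) * catalan_number(6-1-i) for i in 0..5
First compute sub-values bottom-up:
  catalan_number(0) = 1, catalan_number(1) = 1
  catalan_number(2) = 1*1 + 1*1 = 2
  catalan_number(3) = 1*2 + 1*1 + 2*1 = 5
  catalan_number(4) = 1*5 + 1*2 + 2*1 + 5*1 = 14
  catalan_number(5) = 1*14 + 1*5 + 2*2 + 5*1 + 14*1 = 42
Now catalan_number(6):
  catalan_number(0)*catalan_number(5) = 1*42 = 42
  catalan_number(1)*catalan_number(4) = 1*14 = 14
  catalan_number(2)*catalan_number(3) = 2*5 = 10
  catalan_number(3)*catalan_number(2) = 5*2 = 10
  catalan_number(4)*catalan_number(1) = 14*1 = 14
  catalan_number(5)*catalan_number(0) = 42*1 = 42
= 42 + 14 + 10 + 10 + 14 + 42
= 132


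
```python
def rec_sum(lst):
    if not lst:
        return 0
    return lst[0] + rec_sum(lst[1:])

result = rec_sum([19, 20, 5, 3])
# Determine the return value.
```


rec_sum([19, 20, 5, 3])
= 19 + rec_sum([20, 5, 3])
= 19 + 20 + rec_sum([5, 3])
= 19 + 20 + 5 + rec_sum([3])
= 19 + 20 + 5 + 3 + rec_sum([])
= 19 + 20 + 5 + 3 + 0
= 47


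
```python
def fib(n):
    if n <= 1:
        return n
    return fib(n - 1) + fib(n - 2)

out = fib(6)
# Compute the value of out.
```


fib(6)
= fib(5) + fib(4)
= (fib(4) + fib(3)) + fib(4)
Computing bottom-up: fib(0)=0, fib(1)=1, fib(2)=1, fib(3)=2, fib(4)=3, fib(5)=5, fib(6)=8
= 8


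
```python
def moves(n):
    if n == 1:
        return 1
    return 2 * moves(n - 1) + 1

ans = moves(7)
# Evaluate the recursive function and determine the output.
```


moves(7)
= 2 * moves(6) + 1
= 2 * (2 * moves(5) + 1) + 1
= 2 * (2 * (2 * moves(4) + 1) + 1) + 1
= 2 * (2 * (2 * (2 * moves(3) + 1) + 1) + 1) + 1
= 2 * (2 * (2 * (2 * (2 * moves(2) + 1) + 1) + 1) + 1) + 1
= 2 * (2 * (2 * (2 * (2 * (2 * moves(1) + 1) + 1) + 1) + 1) + 1) + 1
Now compute bottom-up:
moves(1) = 1
moves(2) = 2 * 1 + 1 = 3
moves(3) = 2 * 3 + 1 = 7
moves(4) = 2 * 7 + 1 = 15
moves(5) = 2 * 15 + 1 = 31
moves(6) = 2 * 31 + 1 = 63
moves(7) = 2 * 63 + 1 = 127
= 127


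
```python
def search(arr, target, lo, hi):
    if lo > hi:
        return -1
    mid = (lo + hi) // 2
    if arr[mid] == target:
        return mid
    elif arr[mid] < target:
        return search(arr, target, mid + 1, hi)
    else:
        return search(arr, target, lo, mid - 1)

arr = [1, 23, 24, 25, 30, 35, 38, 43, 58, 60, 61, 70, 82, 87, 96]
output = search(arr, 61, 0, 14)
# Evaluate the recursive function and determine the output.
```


search(arr, 61, 0, 14)
lo=0, hi=14, mid=7, arr[mid]=43
43 < 61, search right half
lo=8, hi=14, mid=11, arr[mid]=70
70 > 61, search left half
lo=8, hi=10, mid=9, arr[mid]=60
60 < 61, search right half
lo=10, hi=10, mid=10, arr[mid]=61
arr[10] == 61, found at index 10
= 10


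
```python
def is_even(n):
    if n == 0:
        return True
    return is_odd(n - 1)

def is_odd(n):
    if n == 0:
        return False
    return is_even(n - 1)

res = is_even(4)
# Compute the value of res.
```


is_even(4)
= is_odd(3)
= is_even(2)
= is_odd(1)
= is_even(0)
n == 0: return True
= True


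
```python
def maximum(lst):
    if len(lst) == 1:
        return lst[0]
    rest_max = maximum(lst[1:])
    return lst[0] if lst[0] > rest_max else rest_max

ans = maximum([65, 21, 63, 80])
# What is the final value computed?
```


maximum([65, 21, 63, 80])
= compare 65 with maximum([21, 63, 80])
= compare 21 with maximum([63, 80])
= compare 63 with maximum([80])
Base: maximum([80]) = 80
compare 63 with 80: max = 80
compare 21 with 80: max = 80
compare 65 with 80: max = 80
= 80


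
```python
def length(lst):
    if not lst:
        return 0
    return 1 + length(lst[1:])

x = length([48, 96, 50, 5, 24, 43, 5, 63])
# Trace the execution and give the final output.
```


length([48, 96, 50, 5, 24, 43, 5, 63])
= 1 + length([96, 50, 5, 24, 43, 5, 63])
= 1 + 1 + length([50, 5, 24, 43, 5, 63])
= 1 + 1 + 1 + length([5, 24, 43, 5, 63])
= 1 + 1 + 1 + 1 + length([24, 43, 5, 63])
= 1 + 1 + 1 + 1 + 1 + length([43, 5, 63])
= 1 + 1 + 1 + 1 + 1 + 1 + length([5, 63])
= 1 + 1 + 1 + 1 + 1 + 1 + 1 + length([63])
= 1 + 1 + 1 + 1 + 1 + 1 + 1 + 1 + length([])
= 1 + 1 + 1 + 1 + 1 + 1 + 1 + 1 + 0
= 8


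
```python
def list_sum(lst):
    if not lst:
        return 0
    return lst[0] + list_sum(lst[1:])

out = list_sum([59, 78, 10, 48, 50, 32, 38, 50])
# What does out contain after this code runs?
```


list_sum([59, 78, 10, 48, 50, 32, 38, 50])
= 59 + list_sum([78, 10, 48, 50, 32, 38, 50])
= 59 + 78 + list_sum([10, 48, 50, 32, 38, 50])
= 59 + 78 + 10 + list_sum([48, 50, 32, 38, 50])
= 59 + 78 + 10 + 48 + list_sum([50, 32, 38, 50])
= 59 + 78 + 10 + 48 + 50 + list_sum([32, 38, 50])
= 59 + 78 + 10 + 48 + 50 + 32 + list_sum([38, 50])
= 59 + 78 + 10 + 48 + 50 + 32 + 38 + list_sum([50])
= 59 + 78 + 10 + 48 + 50 + 32 + 38 + 50 + list_sum([])
= 59 + 78 + 10 + 48 + 50 + 32 + 38 + 50 + 0
= 365


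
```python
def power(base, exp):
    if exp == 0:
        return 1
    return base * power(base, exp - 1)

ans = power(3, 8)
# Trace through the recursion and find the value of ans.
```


power(3, 8)
= 3 * power(3, 7)
= 3 * 3 * power(3, 6)
= 3 * 3 * 3 * power(3, 5)
= 3 * 3 * 3 * 3 * power(3, 4)
= 3 * 3 * 3 * 3 * 3 * power(3, 3)
= 3 * 3 * 3 * 3 * 3 * 3 * power(3, 2)
= 3 * 3 * 3 * 3 * 3 * 3 * 3 * power(3, 1)
= 3 * 3 * 3 * 3 * 3 * 3 * 3 * 3 * power(3, 0)
= 3 * 3 * 3 * 3 * 3 * 3 * 3 * 3 * 1
= 6561


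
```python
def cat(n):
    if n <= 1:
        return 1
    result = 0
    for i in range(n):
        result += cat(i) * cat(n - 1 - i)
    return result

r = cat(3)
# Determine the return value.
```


cat(3)
= sum of cat(i) * cat(3-1-i) for i in 0..2
First compute sub-values bottom-up:
  cat(0) = 1, cat(1) = 1
  cat(2) = 1*1 + 1*1 = 2
Now cat(3):
  cat(0)*cat(2) = 1*2 = 2
  cat(1)*cat(1) = 1*1 = 1
  cat(2)*cat(0) = 2*1 = 2
= 2 + 1 + 2
= 5


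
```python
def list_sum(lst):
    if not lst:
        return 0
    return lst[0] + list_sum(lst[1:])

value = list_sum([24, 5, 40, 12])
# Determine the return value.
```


list_sum([24, 5, 40, 12])
= 24 + list_sum([5, 40, 12])
= 24 + 5 + list_sum([40, 12])
= 24 + 5 + 40 + list_sum([12])
= 24 + 5 + 40 + 12 + list_sum([])
= 24 + 5 + 40 + 12 + 0
= 81


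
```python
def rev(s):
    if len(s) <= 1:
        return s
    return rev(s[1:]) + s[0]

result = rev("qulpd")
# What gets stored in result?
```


rev("qulpd")
= rev("ulpd") + "q"
= rev("lpd") + "u" + "q"
= rev("pd") + "l" + "u" + "q"
= rev("d") + "p" + "l" + "u" + "q"
= "d" + "p" + "l" + "u" + "q"
= "dpluq"


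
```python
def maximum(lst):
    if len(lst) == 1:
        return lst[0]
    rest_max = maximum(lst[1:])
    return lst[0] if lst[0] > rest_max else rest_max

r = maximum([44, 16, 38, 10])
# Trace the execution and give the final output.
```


maximum([44, 16, 38, 10])
= compare 44 with maximum([16, 38, 10])
= compare 16 with maximum([38, 10])
= compare 38 with maximum([10])
Base: maximum([10]) = 10
compare 38 with 10: max = 38
compare 16 with 38: max = 38
compare 44 with 38: max = 44
= 44


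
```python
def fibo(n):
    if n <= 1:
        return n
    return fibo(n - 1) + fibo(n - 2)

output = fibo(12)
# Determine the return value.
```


fibo(12)
= fibo(11) + fibo(10)
= (fibo(10) + fibo(9)) + fibo(10)
Computing bottom-up: fibo(0)=0, fibo(1)=1, fibo(2)=1, fibo(3)=2, fibo(4)=3, fibo(5)=5, fibo(6)=8, fibo(7)=13, fibo(8)=21, fibo(9)=34, fibo(10)=55, fibo(11)=89, fibo(12)=144
= 144


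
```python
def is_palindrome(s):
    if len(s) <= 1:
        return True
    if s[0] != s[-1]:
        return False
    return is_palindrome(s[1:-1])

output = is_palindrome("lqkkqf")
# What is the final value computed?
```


is_palindrome("lqkkqf")
"lqkkqf": s[0]='l' != s[-1]='f' -> False
= False


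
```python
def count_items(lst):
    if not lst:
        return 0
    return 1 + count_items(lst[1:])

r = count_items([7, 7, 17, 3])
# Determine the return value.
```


count_items([7, 7, 17, 3])
= 1 + count_items([7, 17, 3])
= 1 + 1 + count_items([17, 3])
= 1 + 1 + 1 + count_items([3])
= 1 + 1 + 1 + 1 + count_items([])
= 1 + 1 + 1 + 1 + 0
= 4


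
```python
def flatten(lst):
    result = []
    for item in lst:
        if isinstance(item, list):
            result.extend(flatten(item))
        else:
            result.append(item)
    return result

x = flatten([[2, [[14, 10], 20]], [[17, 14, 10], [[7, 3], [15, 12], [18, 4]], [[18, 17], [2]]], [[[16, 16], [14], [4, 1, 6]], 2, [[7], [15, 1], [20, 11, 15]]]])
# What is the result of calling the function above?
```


flatten([[2, [[14, 10], 20]], [[17, 14, 10], [[7, 3], [15, 12], [18, 4]], [[18, 17], [2]]], [[[16, 16], [14], [4, 1, 6]], 2, [[7], [15, 1], [20, 11, 15]]]])
Processing each element:
  [2, [[14, 10], 20]] is a list -> flatten recursively -> [2, 14, 10, 20]
  [[17, 14, 10], [[7, 3], [15, 12], [18, 4]], [[18, 17], [2]]] is a list -> flatten recursively -> [17, 14, 10, 7, 3, 15, 12, 18, 4, 18, 17, 2]
  [[[16, 16], [14], [4, 1, 6]], 2, [[7], [15, 1], [20, 11, 15]]] is a list -> flatten recursively -> [16, 16, 14, 4, 1, 6, 2, 7, 15, 1, 20, 11, 15]
= [2, 14, 10, 20, 17, 14, 10, 7, 3, 15, 12, 18, 4, 18, 17, 2, 16, 16, 14, 4, 1, 6, 2, 7, 15, 1, 20, 11, 15]


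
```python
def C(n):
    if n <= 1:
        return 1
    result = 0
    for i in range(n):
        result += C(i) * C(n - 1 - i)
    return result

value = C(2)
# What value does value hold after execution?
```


C(2)
= sum of C(i) * C(2-1-i) for i in 0..1
  C(0)*C(1) = 1*1 = 1
  C(1)*C(0) = 1*1 = 1
= 1 + 1
= 2


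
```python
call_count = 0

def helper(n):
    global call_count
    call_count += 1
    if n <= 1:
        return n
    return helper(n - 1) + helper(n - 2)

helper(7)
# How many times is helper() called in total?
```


helper(7) calls helper(6) and helper(5); each non-base call branches into two more.
Let C(k) = total number of calls made by helper(k), including the call to helper(k) itself.
Base cases: C(0) = 1, C(1) = 1
Recurrence: C(k) = 1 + C(k-1) + C(k-2)
  C(2) = 1 + C(1) + C(0) = 1 + 1 + 1 = 3
  C(3) = 1 + C(2) + C(1) = 1 + 3 + 1 = 5
  C(4) = 1 + C(3) + C(2) = 1 + 5 + 3 = 9
  C(5) = 1 + C(4) + C(3) = 1 + 9 + 5 = 15
  C(6) = 1 + C(5) + C(4) = 1 + 15 + 9 = 25
  C(7) = 1 + C(6) + C(5) = 1 + 25 + 15 = 41
Total calls = C(7) = 41


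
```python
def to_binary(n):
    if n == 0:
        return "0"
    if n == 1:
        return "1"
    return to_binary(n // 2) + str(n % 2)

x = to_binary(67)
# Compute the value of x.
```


to_binary(67)
= to_binary(33) + "1"
= to_binary(16) + "1" + "1"
= to_binary(8) + "0" + "1" + "1"
= to_binary(4) + "0" + "0" + "1" + "1"
= to_binary(2) + "0" + "0" + "0" + "1" + "1"
= to_binary(1) + "0" + "0" + "0" + "0" + "1" + "1"
= "1" + "0" + "0" + "0" + "0" + "1" + "1"
= "1000011"


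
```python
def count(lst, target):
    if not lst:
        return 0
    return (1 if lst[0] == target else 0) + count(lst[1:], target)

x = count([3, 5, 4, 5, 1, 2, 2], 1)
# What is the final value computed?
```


count([3, 5, 4, 5, 1, 2, 2], 1)
lst[0]=3 != 1: 0 + count([5, 4, 5, 1, 2, 2], 1)
lst[0]=5 != 1: 0 + count([4, 5, 1, 2, 2], 1)
lst[0]=4 != 1: 0 + count([5, 1, 2, 2], 1)
lst[0]=5 != 1: 0 + count([1, 2, 2], 1)
lst[0]=1 == 1: 1 + count([2, 2], 1)
lst[0]=2 != 1: 0 + count([2], 1)
lst[0]=2 != 1: 0 + count([], 1)
= 1


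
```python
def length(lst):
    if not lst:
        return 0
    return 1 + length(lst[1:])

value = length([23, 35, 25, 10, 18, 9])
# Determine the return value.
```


length([23, 35, 25, 10, 18, 9])
= 1 + length([35, 25, 10, 18, 9])
= 1 + 1 + length([25, 10, 18, 9])
= 1 + 1 + 1 + length([10, 18, 9])
= 1 + 1 + 1 + 1 + length([18, 9])
= 1 + 1 + 1 + 1 + 1 + length([9])
= 1 + 1 + 1 + 1 + 1 + 1 + length([])
= 1 + 1 + 1 + 1 + 1 + 1 + 0
= 6


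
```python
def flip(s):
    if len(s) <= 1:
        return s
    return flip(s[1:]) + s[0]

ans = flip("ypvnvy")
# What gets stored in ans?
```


flip("ypvnvy")
= flip("pvnvy") + "y"
= flip("vnvy") + "p" + "y"
= flip("nvy") + "v" + "p" + "y"
= flip("vy") + "n" + "v" + "p" + "y"
= flip("y") + "v" + "n" + "v" + "p" + "y"
= "y" + "v" + "n" + "v" + "p" + "y"
= "yvnvpy"


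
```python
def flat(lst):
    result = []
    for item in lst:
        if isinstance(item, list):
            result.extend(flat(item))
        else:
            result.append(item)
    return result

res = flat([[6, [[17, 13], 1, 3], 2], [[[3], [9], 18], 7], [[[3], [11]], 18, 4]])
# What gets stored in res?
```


flat([[6, [[17, 13], 1, 3], 2], [[[3], [9], 18], 7], [[[3], [11]], 18, 4]])
Processing each element:
  [6, [[17, 13], 1, 3], 2] is a list -> flat recursively -> [6, 17, 13, 1, 3, 2]
  [[[3], [9], 18], 7] is a list -> flat recursively -> [3, 9, 18, 7]
  [[[3], [11]], 18, 4] is a list -> flat recursively -> [3, 11, 18, 4]
= [6, 17, 13, 1, 3, 2, 3, 9, 18, 7, 3, 11, 18, 4]


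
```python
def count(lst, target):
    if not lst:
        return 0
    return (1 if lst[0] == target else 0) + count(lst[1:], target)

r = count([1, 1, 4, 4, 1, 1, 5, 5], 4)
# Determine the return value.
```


count([1, 1, 4, 4, 1, 1, 5, 5], 4)
lst[0]=1 != 4: 0 + count([1, 4, 4, 1, 1, 5, 5], 4)
lst[0]=1 != 4: 0 + count([4, 4, 1, 1, 5, 5], 4)
lst[0]=4 == 4: 1 + count([4, 1, 1, 5, 5], 4)
lst[0]=4 == 4: 1 + count([1, 1, 5, 5], 4)
lst[0]=1 != 4: 0 + count([1, 5, 5], 4)
lst[0]=1 != 4: 0 + count([5, 5], 4)
lst[0]=5 != 4: 0 + count([5], 4)
lst[0]=5 != 4: 0 + count([], 4)
= 2


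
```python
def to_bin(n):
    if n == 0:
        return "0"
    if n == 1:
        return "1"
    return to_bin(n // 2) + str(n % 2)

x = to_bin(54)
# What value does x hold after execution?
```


to_bin(54)
= to_bin(27) + "0"
= to_bin(13) + "1" + "0"
= to_bin(6) + "1" + "1" + "0"
= to_bin(3) + "0" + "1" + "1" + "0"
= to_bin(1) + "1" + "0" + "1" + "1" + "0"
= "1" + "1" + "0" + "1" + "1" + "0"
= "110110"


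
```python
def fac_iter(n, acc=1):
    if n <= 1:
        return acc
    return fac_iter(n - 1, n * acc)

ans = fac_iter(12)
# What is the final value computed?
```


fac_iter(12, 1)
= fac_iter(11, 12 * 1) = fac_iter(11, 12)
= fac_iter(10, 11 * 12) = fac_iter(10, 132)
= fac_iter(9, 10 * 132) = fac_iter(9, 1320)
= fac_iter(8, 9 * 1320) = fac_iter(8, 11880)
= fac_iter(7, 8 * 11880) = fac_iter(7, 95040)
= fac_iter(6, 7 * 95040) = fac_iter(6, 665280)
= fac_iter(5, 6 * 665280) = fac_iter(5, 3991680)
= fac_iter(4, 5 * 3991680) = fac_iter(4, 19958400)
= fac_iter(3, 4 * 19958400) = fac_iter(3, 79833600)
= fac_iter(2, 3 * 79833600) = fac_iter(2, 239500800)
= fac_iter(1, 2 * 239500800) = fac_iter(1, 479001600)
n <= 1, return acc = 479001600


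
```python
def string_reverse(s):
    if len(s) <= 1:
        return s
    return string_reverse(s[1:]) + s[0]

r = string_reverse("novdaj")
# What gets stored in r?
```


string_reverse("novdaj")
= string_reverse("ovdaj") + "n"
= string_reverse("vdaj") + "o" + "n"
= string_reverse("daj") + "v" + "o" + "n"
= string_reverse("aj") + "d" + "v" + "o" + "n"
= string_reverse("j") + "a" + "d" + "v" + "o" + "n"
= "j" + "a" + "d" + "v" + "o" + "n"
= "jadvon"


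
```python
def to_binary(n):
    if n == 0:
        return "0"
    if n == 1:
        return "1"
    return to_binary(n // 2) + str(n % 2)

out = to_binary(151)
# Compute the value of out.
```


to_binary(151)
= to_binary(75) + "1"
= to_binary(37) + "1" + "1"
= to_binary(18) + "1" + "1" + "1"
= to_binary(9) + "0" + "1" + "1" + "1"
= to_binary(4) + "1" + "0" + "1" + "1" + "1"
= to_binary(2) + "0" + "1" + "0" + "1" + "1" + "1"
= to_binary(1) + "0" + "0" + "1" + "0" + "1" + "1" + "1"
= "1" + "0" + "0" + "1" + "0" + "1" + "1" + "1"
= "10010111"


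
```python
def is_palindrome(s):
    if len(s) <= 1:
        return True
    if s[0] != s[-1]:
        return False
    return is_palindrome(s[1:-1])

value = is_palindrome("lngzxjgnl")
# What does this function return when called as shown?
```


is_palindrome("lngzxjgnl")
"lngzxjgnl": s[0]='l' == s[-1]='l' -> is_palindrome("ngzxjgn")
"ngzxjgn": s[0]='n' == s[-1]='n' -> is_palindrome("gzxjg")
"gzxjg": s[0]='g' == s[-1]='g' -> is_palindrome("zxj")
"zxj": s[0]='z' != s[-1]='j' -> False
= False


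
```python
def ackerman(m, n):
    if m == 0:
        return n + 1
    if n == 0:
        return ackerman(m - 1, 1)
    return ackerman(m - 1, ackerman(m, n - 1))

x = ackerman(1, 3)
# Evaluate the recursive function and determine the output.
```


ackerman(1, 3)
= ackerman(0, ackerman(1, 2))
First compute ackerman(1, 2) = 4
= ackerman(0, 4)
= 5
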